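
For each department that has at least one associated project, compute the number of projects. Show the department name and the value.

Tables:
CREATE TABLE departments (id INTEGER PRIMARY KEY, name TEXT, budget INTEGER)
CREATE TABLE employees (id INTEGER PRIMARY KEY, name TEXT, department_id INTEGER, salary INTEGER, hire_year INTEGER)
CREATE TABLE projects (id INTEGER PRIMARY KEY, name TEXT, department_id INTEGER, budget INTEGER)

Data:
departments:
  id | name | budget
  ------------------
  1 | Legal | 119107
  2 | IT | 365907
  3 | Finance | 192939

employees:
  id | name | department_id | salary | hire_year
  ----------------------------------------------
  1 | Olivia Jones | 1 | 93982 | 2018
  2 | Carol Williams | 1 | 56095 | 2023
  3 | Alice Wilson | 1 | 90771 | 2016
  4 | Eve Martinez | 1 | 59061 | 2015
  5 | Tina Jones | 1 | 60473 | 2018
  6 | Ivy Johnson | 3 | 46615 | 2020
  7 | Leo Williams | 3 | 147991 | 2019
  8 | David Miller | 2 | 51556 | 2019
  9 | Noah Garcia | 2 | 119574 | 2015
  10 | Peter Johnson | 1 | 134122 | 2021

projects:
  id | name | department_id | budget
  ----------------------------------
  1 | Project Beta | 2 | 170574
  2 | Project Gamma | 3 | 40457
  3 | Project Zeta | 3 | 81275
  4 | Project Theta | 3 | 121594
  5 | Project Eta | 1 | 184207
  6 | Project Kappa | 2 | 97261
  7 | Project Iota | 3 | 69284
SELECT p.name, COUNT(*) AS n FROM projects c JOIN departments p ON c.department_id = p.id GROUP BY p.id, p.name

Execution result:
name | n
Legal | 1
IT | 2
Finance | 4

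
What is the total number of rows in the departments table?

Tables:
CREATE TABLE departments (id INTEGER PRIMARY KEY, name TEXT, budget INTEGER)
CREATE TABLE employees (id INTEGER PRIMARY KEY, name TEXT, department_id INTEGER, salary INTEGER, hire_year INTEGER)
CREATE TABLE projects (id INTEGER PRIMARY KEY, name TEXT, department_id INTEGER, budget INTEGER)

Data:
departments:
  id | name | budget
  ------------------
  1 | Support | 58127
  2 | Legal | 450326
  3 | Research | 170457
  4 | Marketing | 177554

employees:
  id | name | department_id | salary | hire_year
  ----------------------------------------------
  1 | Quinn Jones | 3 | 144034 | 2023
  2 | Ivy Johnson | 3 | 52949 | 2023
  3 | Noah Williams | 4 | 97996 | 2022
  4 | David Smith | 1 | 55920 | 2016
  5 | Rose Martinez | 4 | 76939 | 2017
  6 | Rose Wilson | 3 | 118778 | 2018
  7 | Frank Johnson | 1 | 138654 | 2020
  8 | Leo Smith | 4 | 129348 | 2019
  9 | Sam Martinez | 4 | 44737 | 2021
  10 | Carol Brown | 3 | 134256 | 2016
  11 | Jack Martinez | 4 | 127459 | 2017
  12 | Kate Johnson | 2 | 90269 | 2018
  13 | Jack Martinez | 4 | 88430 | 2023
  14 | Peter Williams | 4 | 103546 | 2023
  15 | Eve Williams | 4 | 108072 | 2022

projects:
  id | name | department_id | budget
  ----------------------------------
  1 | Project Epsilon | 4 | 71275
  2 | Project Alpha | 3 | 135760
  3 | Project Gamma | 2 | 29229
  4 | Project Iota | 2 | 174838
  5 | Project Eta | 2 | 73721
SELECT COUNT(*) FROM departments

Execution result:
4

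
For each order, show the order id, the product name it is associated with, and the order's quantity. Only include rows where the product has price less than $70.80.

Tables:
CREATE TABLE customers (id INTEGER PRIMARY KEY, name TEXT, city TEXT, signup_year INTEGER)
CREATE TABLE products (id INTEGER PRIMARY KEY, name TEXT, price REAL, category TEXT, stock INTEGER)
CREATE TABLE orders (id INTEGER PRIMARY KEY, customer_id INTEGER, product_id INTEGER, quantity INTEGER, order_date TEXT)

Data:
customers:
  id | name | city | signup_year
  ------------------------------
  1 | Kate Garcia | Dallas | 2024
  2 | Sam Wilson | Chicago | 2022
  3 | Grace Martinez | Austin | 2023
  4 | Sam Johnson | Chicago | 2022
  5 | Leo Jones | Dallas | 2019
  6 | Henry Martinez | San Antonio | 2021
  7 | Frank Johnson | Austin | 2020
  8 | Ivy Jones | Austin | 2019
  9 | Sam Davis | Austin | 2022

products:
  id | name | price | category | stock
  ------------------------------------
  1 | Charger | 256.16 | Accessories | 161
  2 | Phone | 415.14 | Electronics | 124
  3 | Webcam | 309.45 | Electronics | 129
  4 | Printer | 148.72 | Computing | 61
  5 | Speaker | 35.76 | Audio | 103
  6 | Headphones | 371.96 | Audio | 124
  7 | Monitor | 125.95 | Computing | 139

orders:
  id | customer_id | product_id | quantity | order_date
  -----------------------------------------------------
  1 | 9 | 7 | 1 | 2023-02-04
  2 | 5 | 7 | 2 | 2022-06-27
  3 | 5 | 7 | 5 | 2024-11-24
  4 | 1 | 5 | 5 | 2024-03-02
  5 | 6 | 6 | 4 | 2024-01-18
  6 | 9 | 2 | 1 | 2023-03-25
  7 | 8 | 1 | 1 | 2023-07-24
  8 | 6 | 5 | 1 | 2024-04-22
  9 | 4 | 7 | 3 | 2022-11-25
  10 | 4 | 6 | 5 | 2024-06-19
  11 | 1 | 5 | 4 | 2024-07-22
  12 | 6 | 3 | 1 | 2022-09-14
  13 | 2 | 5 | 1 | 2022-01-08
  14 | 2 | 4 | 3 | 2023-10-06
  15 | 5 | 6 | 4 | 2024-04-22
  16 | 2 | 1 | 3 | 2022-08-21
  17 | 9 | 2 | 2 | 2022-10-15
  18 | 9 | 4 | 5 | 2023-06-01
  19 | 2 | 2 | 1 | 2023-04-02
SELECT c.id, p.name AS product, c.quantity FROM orders c JOIN products p ON c.product_id = p.id WHERE p.price < 70.8

Execution result:
id | product | quantity
4 | Speaker | 5
8 | Speaker | 1
11 | Speaker | 4
13 | Speaker | 1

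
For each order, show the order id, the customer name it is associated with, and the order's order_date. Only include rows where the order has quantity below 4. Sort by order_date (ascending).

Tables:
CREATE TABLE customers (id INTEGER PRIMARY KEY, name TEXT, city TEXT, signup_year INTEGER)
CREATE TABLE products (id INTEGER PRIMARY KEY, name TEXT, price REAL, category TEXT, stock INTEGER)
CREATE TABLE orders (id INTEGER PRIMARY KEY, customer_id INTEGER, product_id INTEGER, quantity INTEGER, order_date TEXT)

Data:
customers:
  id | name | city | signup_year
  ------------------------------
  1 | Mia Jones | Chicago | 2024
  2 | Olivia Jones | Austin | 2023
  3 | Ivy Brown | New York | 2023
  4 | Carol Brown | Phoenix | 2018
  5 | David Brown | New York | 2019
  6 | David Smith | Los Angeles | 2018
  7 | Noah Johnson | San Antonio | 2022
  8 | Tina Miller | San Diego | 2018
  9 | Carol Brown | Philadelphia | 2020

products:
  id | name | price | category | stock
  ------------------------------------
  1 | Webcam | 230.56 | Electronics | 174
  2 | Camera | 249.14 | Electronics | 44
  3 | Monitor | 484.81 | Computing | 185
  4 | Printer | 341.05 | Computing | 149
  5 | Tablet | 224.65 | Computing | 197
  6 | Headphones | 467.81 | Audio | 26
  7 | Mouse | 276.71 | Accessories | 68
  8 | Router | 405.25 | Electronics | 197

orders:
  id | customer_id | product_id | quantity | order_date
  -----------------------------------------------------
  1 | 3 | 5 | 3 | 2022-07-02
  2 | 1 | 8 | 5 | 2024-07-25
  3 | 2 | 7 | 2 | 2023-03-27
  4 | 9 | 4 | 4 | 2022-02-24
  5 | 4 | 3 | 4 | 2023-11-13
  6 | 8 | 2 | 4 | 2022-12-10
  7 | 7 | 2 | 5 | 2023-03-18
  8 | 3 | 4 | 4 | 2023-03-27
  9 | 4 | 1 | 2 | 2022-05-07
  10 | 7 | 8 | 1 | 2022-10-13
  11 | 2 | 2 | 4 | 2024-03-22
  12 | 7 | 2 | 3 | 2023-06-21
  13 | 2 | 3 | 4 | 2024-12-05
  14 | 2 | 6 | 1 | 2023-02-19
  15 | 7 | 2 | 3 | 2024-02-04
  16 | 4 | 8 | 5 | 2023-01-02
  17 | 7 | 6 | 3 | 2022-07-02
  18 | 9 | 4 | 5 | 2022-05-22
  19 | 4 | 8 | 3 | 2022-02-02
SELECT c.id, p.name AS customer, c.order_date FROM orders c JOIN customers p ON c.customer_id = p.id WHERE c.quantity < 4 ORDER BY c.order_date ASC

Execution result:
id | customer | order_date
19 | Carol Brown | 2022-02-02
9 | Carol Brown | 2022-05-07
1 | Ivy Brown | 2022-07-02
17 | Noah Johnson | 2022-07-02
10 | Noah Johnson | 2022-10-13
14 | Olivia Jones | 2023-02-19
3 | Olivia Jones | 2023-03-27
12 | Noah Johnson | 2023-06-21
15 | Noah Johnson | 2024-02-04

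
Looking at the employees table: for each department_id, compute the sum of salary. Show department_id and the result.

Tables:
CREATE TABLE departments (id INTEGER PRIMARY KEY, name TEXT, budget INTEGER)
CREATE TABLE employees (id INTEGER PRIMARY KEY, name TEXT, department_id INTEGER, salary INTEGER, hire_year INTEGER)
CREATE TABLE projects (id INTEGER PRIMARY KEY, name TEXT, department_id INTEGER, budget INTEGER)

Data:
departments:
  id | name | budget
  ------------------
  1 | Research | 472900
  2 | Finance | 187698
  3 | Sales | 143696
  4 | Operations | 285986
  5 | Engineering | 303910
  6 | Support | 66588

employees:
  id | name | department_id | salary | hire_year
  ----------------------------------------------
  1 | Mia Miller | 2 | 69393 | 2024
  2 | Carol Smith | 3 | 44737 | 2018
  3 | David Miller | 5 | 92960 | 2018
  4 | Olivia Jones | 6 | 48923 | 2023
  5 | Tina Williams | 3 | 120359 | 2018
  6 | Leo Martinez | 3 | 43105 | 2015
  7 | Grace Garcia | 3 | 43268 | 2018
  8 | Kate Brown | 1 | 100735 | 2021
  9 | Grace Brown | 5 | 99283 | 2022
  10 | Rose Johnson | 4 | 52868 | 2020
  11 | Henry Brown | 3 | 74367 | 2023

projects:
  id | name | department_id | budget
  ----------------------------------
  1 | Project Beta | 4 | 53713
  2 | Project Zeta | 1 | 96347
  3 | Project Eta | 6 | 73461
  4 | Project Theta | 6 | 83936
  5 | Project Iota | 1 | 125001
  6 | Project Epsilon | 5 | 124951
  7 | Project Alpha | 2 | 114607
SELECT department_id, SUM(salary) AS sum_salary FROM employees GROUP BY department_id

Execution result:
department_id | sum_salary
1 | 100735
2 | 69393
3 | 325836
4 | 52868
5 | 192243
6 | 48923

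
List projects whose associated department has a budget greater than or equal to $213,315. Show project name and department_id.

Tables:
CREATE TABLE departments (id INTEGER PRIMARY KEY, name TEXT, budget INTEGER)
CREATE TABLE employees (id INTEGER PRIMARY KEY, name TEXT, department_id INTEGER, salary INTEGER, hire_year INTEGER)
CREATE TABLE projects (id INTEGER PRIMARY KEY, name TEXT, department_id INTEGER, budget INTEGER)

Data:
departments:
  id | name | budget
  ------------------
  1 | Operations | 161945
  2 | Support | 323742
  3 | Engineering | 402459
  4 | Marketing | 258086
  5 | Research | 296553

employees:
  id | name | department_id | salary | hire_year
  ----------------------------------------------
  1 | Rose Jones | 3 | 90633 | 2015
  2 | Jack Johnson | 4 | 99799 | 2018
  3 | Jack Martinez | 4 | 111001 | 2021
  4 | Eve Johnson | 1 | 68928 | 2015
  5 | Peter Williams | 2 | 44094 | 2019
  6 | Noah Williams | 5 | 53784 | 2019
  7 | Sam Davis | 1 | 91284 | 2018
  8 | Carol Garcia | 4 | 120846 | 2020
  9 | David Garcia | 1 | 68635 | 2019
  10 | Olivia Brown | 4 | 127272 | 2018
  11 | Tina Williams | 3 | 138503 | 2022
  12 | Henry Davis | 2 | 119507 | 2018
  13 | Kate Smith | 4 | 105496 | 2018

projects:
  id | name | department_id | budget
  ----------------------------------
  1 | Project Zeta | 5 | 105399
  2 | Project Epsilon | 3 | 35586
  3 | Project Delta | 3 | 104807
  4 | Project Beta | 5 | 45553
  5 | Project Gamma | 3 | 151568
SELECT name, department_id FROM projects WHERE department_id IN (SELECT id FROM departments WHERE budget >= 213315)

Execution result:
name | department_id
Project Zeta | 5
Project Epsilon | 3
Project Delta | 3
Project Beta | 5
Project Gamma | 3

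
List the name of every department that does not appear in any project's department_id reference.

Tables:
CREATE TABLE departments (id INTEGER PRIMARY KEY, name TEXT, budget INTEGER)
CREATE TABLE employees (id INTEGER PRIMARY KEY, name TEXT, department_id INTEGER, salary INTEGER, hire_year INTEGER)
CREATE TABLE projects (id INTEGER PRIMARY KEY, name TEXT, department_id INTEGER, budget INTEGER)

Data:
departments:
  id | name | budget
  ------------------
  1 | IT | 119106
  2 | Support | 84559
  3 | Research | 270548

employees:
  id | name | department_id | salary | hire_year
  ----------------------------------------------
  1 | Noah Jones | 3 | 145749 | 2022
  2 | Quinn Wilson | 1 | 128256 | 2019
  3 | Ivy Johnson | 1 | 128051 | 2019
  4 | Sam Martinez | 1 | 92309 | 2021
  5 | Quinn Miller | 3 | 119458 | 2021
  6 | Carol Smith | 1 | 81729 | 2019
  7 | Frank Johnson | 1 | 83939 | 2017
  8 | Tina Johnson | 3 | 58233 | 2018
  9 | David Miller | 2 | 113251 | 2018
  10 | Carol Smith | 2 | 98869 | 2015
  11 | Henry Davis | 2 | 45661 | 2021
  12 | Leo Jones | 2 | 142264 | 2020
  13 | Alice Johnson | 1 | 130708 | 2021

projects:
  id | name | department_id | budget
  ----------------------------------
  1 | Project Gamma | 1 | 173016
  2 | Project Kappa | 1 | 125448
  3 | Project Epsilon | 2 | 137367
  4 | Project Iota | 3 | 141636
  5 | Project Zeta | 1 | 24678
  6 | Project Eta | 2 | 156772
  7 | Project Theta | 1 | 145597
SELECT p.name FROM departments p LEFT JOIN projects c ON c.department_id = p.id WHERE c.id IS NULL

Execution result:
(no rows)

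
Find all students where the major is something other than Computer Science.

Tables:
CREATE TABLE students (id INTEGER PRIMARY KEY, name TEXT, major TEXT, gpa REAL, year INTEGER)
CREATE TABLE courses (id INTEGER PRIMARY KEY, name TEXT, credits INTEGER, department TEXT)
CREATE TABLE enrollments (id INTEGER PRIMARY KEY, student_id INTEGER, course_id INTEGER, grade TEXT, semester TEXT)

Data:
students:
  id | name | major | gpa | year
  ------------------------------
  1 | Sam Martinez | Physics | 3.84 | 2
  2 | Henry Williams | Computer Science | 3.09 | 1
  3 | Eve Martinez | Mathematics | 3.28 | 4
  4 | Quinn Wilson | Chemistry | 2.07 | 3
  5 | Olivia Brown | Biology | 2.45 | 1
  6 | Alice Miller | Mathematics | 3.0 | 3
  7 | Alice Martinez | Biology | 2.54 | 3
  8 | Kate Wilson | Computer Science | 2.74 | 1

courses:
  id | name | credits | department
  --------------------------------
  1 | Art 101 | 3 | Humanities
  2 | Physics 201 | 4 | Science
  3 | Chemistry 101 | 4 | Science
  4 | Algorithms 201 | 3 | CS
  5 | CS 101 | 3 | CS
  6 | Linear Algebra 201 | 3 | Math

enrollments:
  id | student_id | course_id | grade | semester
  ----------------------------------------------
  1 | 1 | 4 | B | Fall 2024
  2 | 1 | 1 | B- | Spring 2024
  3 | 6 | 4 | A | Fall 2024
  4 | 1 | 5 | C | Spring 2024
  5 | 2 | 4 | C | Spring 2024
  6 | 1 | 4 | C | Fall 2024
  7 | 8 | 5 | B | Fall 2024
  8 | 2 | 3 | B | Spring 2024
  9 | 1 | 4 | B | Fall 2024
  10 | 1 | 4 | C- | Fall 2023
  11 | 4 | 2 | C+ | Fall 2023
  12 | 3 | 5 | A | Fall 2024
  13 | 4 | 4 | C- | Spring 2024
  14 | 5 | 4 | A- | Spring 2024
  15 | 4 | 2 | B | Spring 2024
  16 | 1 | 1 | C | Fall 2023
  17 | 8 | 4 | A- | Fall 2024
SELECT name, major FROM students WHERE major <> 'Computer Science'

Execution result:
name | major
Sam Martinez | Physics
Eve Martinez | Mathematics
Quinn Wilson | Chemistry
Olivia Brown | Biology
Alice Miller | Mathematics
Alice Martinez | Biology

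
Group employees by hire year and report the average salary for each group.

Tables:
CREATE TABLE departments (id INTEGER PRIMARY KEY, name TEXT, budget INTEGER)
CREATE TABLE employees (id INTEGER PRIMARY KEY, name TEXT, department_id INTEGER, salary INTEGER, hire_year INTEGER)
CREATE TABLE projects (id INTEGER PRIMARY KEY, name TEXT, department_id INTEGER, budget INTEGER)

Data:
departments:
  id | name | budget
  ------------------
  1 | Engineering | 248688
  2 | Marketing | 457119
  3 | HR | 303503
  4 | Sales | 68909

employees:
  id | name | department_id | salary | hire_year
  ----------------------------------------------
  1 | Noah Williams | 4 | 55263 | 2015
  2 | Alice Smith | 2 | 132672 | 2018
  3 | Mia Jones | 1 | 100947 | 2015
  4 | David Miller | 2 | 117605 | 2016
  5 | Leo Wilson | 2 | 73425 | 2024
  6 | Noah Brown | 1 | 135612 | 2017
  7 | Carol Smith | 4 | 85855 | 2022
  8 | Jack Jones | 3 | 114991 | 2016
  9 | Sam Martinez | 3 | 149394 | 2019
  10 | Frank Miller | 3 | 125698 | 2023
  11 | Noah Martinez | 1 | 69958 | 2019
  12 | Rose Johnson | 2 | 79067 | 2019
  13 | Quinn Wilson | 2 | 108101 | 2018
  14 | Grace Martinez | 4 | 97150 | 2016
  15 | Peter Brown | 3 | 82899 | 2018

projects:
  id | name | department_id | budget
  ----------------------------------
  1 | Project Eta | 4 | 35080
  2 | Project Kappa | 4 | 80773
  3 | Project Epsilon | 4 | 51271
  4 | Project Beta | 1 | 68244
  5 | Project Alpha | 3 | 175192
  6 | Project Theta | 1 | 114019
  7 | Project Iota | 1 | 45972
SELECT hire_year, AVG(salary) AS avg_salary FROM employees GROUP BY hire_year

Execution result:
hire_year | avg_salary
2015 | 78105.00
2016 | 109915.33
2017 | 135612.00
2018 | 107890.67
2019 | 99473.00
2022 | 85855.00
2023 | 125698.00
2024 | 73425.00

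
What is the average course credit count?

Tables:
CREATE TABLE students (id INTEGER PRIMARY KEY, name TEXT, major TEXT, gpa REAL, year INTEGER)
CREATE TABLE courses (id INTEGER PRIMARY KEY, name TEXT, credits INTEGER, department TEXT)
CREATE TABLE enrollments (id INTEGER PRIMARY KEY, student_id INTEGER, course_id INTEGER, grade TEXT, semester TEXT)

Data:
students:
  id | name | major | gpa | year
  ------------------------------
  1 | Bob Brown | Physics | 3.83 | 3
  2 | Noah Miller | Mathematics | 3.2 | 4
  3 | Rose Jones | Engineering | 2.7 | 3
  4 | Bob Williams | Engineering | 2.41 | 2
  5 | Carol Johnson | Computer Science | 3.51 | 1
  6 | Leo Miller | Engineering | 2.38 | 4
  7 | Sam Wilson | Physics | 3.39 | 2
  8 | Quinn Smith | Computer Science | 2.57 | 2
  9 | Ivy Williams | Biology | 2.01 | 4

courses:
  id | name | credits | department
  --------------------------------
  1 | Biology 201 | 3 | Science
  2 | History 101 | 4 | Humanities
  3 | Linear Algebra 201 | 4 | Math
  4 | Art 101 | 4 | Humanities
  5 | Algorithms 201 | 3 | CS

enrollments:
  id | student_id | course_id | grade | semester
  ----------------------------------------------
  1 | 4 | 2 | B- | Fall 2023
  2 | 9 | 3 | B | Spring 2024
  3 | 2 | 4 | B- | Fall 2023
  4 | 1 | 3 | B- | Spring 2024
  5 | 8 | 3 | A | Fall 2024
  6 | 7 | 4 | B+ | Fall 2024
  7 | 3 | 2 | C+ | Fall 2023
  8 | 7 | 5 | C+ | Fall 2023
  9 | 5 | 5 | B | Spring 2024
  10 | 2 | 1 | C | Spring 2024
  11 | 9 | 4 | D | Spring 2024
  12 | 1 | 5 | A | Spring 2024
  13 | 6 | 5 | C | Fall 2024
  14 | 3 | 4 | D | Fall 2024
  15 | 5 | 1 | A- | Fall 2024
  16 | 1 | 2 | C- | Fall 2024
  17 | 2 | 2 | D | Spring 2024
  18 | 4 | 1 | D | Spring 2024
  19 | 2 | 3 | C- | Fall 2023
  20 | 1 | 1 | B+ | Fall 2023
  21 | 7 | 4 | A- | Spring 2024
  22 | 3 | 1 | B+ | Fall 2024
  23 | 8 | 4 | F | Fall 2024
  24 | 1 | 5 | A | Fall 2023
SELECT AVG(credits) FROM courses

Execution result:
3.60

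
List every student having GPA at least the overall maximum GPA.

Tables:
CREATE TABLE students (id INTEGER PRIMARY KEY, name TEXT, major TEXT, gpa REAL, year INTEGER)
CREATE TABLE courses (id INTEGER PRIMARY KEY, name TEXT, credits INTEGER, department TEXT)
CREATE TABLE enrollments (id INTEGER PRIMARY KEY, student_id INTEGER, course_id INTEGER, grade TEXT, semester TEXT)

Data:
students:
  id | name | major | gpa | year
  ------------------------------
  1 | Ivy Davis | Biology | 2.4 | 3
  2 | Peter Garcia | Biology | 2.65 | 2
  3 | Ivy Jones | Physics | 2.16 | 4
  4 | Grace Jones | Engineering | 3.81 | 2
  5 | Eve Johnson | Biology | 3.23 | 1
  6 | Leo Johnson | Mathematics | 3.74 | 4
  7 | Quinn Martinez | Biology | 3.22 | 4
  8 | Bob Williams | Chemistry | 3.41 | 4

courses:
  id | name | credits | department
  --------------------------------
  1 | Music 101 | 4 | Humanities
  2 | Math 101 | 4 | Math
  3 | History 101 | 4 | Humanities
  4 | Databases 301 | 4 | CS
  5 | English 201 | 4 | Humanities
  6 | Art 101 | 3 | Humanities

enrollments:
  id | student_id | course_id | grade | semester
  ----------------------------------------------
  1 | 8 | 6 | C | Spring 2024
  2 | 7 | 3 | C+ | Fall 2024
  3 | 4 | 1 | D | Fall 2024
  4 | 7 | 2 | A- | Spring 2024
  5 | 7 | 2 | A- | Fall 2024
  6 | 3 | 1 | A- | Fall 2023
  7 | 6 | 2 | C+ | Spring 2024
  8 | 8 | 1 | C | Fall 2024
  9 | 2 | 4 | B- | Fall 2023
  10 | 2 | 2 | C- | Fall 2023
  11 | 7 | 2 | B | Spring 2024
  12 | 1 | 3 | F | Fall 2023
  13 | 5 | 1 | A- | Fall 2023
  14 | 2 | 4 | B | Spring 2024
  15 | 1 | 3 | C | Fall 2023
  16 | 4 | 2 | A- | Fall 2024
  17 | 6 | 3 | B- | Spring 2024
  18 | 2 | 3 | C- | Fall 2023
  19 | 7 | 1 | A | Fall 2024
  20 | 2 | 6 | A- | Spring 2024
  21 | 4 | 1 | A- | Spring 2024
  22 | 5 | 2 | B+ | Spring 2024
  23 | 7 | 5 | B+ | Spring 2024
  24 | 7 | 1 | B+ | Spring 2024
SELECT name, gpa FROM students WHERE gpa >= (SELECT MAX(gpa) FROM students)

Execution result:
name | gpa
Grace Jones | 3.81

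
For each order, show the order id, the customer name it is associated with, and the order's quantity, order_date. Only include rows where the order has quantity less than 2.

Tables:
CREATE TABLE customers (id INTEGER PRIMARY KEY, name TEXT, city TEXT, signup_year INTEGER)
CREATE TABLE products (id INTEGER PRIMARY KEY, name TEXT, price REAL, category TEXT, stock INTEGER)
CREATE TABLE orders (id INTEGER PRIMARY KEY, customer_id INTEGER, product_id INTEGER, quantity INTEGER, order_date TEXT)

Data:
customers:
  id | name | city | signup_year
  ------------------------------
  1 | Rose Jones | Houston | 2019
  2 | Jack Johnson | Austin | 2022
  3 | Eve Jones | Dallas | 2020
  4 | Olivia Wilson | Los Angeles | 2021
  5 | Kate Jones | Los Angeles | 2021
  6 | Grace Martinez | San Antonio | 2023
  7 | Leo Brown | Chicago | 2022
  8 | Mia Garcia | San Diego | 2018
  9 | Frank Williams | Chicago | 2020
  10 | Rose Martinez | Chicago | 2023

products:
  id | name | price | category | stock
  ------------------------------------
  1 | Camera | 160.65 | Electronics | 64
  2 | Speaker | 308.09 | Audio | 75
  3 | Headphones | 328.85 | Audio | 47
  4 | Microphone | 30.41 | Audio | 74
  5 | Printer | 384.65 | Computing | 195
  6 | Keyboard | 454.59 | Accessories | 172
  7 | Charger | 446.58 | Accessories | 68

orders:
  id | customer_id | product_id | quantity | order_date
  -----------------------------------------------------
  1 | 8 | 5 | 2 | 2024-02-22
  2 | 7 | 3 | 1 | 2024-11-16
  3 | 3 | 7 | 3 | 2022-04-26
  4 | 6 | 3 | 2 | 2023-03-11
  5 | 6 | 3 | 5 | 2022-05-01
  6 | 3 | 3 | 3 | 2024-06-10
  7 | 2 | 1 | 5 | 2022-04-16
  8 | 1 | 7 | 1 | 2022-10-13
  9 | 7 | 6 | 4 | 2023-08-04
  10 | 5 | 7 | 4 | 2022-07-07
SELECT c.id, p.name AS customer, c.quantity, c.order_date FROM orders c JOIN customers p ON c.customer_id = p.id WHERE c.quantity < 2

Execution result:
id | customer | quantity | order_date
2 | Leo Brown | 1 | 2024-11-16
8 | Rose Jones | 1 | 2022-10-13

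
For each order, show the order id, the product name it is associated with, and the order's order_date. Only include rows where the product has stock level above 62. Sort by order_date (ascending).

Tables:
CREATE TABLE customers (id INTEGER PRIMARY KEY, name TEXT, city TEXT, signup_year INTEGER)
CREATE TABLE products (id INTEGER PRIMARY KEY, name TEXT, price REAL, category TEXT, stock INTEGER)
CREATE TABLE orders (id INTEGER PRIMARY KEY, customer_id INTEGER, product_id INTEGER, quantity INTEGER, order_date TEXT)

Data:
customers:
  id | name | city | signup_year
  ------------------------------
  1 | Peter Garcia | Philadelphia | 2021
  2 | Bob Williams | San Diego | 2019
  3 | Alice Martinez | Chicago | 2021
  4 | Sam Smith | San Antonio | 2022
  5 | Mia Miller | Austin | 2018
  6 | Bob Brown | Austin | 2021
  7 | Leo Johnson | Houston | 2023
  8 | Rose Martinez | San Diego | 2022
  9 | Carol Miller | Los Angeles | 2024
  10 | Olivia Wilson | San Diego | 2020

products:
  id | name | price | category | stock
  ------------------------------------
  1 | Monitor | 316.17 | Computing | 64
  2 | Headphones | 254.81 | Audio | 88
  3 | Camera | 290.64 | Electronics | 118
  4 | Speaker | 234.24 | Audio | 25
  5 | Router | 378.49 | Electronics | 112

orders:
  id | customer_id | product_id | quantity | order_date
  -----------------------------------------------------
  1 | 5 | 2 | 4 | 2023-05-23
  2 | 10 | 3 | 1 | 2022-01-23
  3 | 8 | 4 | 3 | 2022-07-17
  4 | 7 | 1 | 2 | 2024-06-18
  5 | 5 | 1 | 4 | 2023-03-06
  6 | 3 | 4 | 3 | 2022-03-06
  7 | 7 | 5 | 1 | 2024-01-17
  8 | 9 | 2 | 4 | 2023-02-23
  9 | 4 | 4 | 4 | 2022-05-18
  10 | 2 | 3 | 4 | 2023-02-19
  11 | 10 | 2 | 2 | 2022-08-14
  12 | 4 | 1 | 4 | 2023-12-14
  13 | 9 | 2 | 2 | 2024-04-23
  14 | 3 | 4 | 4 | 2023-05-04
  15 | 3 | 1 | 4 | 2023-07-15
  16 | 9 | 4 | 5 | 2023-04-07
SELECT c.id, p.name AS product, c.order_date FROM orders c JOIN products p ON c.product_id = p.id WHERE p.stock > 62 ORDER BY c.order_date ASC

Execution result:
id | product | order_date
2 | Camera | 2022-01-23
11 | Headphones | 2022-08-14
10 | Camera | 2023-02-19
8 | Headphones | 2023-02-23
5 | Monitor | 2023-03-06
1 | Headphones | 2023-05-23
15 | Monitor | 2023-07-15
12 | Monitor | 2023-12-14
7 | Router | 2024-01-17
13 | Headphones | 2024-04-23
4 | Monitor | 2024-06-18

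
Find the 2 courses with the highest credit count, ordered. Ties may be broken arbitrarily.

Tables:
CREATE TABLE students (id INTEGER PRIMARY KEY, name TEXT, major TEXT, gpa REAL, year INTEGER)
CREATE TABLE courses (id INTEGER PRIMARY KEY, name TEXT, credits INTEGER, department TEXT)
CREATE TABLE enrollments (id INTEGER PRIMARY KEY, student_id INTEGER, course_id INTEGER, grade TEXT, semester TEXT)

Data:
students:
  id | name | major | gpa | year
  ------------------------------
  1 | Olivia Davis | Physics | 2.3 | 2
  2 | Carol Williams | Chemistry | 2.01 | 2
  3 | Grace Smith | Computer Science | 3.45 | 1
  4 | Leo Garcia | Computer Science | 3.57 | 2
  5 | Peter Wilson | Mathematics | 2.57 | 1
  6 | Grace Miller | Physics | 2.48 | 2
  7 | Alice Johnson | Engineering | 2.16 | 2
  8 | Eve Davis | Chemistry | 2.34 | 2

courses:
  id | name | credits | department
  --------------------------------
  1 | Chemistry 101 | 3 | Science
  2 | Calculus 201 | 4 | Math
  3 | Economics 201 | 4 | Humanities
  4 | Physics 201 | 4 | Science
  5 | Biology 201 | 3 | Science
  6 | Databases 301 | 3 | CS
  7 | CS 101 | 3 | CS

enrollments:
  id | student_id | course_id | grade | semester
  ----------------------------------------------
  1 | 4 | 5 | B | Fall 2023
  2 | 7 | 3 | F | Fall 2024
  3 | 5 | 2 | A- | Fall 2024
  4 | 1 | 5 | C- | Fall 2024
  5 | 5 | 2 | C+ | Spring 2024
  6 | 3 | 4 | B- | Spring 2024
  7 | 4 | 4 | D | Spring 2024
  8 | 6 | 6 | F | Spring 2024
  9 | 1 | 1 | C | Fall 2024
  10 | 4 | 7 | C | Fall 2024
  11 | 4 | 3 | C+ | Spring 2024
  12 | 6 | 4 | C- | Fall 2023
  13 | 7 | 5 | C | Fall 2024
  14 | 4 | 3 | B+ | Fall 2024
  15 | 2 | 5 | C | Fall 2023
SELECT name, credits FROM courses ORDER BY credits DESC LIMIT 2

Execution result:
name | credits
Calculus 201 | 4
Economics 201 | 4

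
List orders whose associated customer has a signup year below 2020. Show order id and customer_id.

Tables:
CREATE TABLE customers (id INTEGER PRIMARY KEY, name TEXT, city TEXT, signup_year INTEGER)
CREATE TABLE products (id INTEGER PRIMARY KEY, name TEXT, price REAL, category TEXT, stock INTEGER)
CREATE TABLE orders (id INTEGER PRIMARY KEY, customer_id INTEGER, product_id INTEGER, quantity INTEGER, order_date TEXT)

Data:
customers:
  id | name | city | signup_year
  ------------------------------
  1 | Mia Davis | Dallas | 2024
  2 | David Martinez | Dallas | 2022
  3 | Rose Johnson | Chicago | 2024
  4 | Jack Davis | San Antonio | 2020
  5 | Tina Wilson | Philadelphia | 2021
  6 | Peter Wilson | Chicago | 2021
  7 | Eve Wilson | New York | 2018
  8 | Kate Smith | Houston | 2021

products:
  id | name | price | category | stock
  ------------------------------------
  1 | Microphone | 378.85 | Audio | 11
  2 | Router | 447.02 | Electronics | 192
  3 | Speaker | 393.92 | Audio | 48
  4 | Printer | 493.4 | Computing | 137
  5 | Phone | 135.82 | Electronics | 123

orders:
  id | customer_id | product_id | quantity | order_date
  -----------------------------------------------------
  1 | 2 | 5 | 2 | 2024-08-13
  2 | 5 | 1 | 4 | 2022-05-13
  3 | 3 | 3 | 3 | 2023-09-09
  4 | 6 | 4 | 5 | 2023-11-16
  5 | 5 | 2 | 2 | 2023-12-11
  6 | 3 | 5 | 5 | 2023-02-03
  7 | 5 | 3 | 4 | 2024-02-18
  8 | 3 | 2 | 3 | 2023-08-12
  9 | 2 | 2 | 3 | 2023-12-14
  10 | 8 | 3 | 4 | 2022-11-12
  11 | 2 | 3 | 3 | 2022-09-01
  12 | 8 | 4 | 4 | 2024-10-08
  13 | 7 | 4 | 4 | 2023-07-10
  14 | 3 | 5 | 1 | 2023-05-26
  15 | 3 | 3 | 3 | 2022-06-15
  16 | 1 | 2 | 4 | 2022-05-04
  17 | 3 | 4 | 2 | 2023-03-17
SELECT id, customer_id FROM orders WHERE customer_id IN (SELECT id FROM customers WHERE signup_year < 2020)

Execution result:
id | customer_id
13 | 7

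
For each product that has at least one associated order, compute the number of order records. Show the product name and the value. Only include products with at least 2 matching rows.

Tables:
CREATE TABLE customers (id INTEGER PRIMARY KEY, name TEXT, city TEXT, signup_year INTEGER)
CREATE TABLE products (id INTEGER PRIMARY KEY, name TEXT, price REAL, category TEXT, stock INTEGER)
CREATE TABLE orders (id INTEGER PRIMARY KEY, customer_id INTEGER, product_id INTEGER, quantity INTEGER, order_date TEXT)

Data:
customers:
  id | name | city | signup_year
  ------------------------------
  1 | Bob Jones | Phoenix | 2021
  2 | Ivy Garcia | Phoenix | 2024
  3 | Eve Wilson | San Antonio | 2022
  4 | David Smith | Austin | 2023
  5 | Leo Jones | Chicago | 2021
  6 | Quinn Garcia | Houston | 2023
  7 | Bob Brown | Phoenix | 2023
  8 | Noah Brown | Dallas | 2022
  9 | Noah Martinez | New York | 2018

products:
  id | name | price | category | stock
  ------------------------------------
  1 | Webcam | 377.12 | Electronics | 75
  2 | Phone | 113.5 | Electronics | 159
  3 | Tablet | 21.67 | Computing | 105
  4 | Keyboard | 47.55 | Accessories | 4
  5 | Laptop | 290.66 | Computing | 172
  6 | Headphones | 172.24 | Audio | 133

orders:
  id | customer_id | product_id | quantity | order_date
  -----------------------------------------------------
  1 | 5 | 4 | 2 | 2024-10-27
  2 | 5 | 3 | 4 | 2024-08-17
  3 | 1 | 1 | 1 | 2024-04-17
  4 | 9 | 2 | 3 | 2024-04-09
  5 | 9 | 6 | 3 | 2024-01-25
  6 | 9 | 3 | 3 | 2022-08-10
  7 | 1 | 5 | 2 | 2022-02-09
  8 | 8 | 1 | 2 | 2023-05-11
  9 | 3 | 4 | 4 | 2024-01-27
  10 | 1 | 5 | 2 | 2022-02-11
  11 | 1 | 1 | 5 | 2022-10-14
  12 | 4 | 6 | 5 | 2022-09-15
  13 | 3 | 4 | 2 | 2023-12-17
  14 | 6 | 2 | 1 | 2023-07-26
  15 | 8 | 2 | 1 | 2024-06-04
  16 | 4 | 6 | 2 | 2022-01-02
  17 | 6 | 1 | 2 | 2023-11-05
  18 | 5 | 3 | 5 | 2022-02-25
SELECT p.name, COUNT(*) AS n FROM orders c JOIN products p ON c.product_id = p.id GROUP BY p.id, p.name HAVING COUNT(*) >= 2

Execution result:
name | n
Webcam | 4
Phone | 3
Tablet | 3
Keyboard | 3
Laptop | 2
Headphones | 3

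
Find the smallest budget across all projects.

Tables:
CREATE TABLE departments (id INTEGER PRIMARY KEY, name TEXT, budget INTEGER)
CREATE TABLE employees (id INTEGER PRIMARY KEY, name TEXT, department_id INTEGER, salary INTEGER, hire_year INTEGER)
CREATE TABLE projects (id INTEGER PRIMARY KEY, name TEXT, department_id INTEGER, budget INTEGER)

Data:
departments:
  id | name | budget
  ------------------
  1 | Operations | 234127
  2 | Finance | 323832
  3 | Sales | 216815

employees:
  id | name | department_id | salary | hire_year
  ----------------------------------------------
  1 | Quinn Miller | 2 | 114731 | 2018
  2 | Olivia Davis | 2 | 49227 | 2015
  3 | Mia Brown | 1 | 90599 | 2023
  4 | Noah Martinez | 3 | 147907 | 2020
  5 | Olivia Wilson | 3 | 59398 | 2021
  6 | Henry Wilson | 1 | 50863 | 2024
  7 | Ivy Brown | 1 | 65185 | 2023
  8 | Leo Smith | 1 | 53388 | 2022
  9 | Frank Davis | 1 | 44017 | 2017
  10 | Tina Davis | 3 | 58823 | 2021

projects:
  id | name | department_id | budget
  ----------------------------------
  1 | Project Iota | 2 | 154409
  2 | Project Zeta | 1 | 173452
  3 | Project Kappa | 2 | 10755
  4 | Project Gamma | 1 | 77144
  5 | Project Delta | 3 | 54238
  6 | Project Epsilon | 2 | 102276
SELECT MIN(budget) FROM projects

Execution result:
10755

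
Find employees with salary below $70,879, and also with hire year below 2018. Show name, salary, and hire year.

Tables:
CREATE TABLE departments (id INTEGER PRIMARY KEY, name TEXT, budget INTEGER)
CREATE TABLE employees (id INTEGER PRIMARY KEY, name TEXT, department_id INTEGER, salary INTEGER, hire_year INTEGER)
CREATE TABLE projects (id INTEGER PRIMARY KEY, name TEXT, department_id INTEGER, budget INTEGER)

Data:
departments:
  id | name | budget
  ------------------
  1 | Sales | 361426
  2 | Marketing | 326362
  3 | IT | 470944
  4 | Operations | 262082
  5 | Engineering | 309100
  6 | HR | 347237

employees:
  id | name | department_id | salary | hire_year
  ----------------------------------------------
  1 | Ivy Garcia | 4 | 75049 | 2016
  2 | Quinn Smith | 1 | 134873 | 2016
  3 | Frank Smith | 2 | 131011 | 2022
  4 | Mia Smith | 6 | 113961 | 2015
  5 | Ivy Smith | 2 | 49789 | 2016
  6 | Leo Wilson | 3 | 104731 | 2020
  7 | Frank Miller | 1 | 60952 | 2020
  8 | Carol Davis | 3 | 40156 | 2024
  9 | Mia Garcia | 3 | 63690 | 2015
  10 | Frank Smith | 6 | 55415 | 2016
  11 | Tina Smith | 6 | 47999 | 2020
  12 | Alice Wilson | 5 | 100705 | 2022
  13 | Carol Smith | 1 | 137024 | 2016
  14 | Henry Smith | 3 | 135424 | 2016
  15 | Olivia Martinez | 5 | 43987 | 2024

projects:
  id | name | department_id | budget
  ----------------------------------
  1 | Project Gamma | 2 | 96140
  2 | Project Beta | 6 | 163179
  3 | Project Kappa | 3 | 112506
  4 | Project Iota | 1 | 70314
SELECT name, salary, hire_year FROM employees WHERE salary < 70879 AND hire_year < 2018

Execution result:
name | salary | hire_year
Ivy Smith | 49789 | 2016
Mia Garcia | 63690 | 2015
Frank Smith | 55415 | 2016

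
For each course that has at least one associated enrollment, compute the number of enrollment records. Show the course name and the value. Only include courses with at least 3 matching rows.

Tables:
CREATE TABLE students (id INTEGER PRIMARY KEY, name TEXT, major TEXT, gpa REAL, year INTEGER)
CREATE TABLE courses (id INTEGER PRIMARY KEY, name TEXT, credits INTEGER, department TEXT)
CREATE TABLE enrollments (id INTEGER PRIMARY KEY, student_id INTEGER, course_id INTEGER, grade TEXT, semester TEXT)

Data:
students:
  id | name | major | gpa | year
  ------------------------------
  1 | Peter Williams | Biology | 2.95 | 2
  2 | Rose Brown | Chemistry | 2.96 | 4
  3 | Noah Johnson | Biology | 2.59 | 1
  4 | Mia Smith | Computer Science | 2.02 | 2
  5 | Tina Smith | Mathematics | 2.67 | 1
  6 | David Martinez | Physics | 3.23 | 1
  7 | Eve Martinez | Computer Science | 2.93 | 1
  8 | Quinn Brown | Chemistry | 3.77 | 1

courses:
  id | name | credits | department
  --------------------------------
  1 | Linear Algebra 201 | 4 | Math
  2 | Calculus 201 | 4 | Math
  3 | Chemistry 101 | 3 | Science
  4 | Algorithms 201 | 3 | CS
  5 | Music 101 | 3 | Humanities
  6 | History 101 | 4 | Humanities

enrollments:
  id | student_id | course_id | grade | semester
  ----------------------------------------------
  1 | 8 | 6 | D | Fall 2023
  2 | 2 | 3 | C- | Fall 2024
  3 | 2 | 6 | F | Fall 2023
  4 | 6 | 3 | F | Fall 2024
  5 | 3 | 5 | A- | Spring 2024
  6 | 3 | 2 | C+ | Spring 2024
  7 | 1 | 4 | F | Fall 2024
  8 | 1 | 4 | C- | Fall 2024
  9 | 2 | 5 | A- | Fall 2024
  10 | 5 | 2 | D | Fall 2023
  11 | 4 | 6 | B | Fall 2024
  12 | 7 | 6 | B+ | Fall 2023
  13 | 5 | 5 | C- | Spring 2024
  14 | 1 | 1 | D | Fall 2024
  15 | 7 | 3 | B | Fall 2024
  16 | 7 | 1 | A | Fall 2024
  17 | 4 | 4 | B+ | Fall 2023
SELECT p.name, COUNT(*) AS n FROM enrollments c JOIN courses p ON c.course_id = p.id GROUP BY p.id, p.name HAVING COUNT(*) >= 3

Execution result:
name | n
Chemistry 101 | 3
Algorithms 201 | 3
Music 101 | 3
History 101 | 4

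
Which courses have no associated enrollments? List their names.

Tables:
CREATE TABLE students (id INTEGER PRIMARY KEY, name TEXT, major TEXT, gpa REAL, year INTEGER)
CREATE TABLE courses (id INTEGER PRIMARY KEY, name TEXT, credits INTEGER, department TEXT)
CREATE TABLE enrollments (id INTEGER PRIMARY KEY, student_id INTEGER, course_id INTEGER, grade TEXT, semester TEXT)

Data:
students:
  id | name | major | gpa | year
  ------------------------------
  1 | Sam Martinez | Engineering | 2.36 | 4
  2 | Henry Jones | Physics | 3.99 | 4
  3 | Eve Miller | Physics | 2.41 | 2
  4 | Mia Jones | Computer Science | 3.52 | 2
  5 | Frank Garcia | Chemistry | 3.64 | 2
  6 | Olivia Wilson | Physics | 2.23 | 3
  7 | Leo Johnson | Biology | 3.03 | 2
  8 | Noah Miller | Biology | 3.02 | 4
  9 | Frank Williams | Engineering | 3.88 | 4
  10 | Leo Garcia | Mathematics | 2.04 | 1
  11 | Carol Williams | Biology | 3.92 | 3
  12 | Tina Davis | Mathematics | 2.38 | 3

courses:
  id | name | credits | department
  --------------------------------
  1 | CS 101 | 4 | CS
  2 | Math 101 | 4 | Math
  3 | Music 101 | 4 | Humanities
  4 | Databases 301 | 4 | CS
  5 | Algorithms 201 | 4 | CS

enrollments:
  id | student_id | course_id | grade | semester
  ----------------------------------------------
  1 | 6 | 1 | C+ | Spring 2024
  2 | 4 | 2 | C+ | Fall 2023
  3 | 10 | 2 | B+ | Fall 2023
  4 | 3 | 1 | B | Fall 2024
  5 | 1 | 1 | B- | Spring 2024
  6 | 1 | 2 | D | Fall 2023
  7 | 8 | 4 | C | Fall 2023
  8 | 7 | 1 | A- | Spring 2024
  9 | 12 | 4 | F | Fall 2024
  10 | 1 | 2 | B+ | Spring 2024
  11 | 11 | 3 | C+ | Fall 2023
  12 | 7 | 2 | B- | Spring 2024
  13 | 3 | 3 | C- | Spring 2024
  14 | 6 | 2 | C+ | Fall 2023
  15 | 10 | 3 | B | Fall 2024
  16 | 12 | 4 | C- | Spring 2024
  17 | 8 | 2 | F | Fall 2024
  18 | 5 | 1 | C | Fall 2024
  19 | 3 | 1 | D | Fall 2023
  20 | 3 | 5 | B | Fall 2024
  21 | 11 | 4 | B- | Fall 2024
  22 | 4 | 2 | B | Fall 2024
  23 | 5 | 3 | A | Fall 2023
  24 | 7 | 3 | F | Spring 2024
SELECT p.name FROM courses p LEFT JOIN enrollments c ON c.course_id = p.id WHERE c.id IS NULL

Execution result:
(no rows)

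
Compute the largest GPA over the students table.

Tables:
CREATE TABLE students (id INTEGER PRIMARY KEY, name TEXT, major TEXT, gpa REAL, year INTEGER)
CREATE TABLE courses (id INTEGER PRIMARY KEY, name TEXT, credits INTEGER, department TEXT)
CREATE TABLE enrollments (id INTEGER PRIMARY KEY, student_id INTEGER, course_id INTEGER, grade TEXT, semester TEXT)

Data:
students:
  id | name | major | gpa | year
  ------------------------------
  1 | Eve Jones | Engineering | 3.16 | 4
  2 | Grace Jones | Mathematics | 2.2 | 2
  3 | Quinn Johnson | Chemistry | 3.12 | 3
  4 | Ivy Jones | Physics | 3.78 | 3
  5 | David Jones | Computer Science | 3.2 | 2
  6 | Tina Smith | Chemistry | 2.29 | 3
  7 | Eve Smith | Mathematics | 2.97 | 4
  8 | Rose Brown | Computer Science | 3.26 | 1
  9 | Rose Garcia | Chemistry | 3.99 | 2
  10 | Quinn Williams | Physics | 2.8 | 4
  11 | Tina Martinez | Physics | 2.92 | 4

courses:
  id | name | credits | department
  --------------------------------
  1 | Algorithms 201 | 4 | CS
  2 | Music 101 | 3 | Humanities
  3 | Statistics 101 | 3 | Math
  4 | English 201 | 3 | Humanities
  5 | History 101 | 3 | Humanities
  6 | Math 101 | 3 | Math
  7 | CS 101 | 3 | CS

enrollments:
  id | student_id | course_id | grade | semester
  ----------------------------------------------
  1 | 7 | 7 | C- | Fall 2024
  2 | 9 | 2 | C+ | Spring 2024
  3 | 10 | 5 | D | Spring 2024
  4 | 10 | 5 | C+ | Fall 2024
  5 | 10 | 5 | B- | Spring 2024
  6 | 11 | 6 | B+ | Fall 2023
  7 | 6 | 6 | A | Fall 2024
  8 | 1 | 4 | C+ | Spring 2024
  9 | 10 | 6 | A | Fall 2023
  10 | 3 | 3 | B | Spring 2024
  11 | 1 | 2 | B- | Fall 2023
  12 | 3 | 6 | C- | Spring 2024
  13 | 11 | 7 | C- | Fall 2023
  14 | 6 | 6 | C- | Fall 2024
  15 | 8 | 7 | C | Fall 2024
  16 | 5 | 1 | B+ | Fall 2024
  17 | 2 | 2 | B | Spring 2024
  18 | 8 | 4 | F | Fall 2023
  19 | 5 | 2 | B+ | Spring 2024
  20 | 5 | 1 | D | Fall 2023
SELECT MAX(gpa) FROM students

Execution result:
3.99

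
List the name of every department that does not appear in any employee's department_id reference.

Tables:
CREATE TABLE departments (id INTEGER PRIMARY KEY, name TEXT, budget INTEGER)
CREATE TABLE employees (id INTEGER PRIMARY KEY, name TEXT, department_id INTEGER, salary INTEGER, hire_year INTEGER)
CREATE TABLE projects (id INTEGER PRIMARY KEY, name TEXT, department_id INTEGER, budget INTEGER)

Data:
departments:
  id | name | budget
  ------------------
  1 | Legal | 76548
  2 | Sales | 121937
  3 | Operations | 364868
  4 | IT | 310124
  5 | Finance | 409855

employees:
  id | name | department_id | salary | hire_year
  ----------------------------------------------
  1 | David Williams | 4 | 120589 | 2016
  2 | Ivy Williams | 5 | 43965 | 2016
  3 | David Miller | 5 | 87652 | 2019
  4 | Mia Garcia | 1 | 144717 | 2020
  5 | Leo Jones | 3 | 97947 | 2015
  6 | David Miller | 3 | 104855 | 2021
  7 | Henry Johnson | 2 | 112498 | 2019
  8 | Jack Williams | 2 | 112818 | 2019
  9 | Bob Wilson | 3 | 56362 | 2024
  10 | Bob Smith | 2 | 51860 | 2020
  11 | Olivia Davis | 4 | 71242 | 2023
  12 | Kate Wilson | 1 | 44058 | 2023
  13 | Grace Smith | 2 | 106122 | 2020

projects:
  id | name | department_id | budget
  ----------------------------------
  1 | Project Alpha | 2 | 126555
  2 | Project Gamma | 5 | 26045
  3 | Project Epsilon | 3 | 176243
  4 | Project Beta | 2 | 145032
SELECT p.name FROM departments p LEFT JOIN employees c ON c.department_id = p.id WHERE c.id IS NULL

Execution result:
(no rows)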